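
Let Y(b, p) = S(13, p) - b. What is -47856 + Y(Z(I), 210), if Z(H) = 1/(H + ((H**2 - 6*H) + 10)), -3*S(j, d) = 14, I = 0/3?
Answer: -1435823/30 ≈ -47861.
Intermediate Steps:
I = 0 (I = 0*(1/3) = 0)
S(j, d) = -14/3 (S(j, d) = -1/3*14 = -14/3)
Z(H) = 1/(10 + H**2 - 5*H) (Z(H) = 1/(H + (10 + H**2 - 6*H)) = 1/(10 + H**2 - 5*H))
Y(b, p) = -14/3 - b
-47856 + Y(Z(I), 210) = -47856 + (-14/3 - 1/(10 + 0**2 - 5*0)) = -47856 + (-14/3 - 1/(10 + 0 + 0)) = -47856 + (-14/3 - 1/10) = -47856 - 143/30 = -1435823/30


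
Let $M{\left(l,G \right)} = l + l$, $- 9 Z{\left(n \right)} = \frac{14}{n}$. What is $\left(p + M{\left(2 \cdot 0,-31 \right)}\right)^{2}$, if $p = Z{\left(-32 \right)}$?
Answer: $\frac{49}{20736} \approx 0.002363$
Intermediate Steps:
$Z{\left(n \right)} = - \frac{14}{9 n}$ ($Z{\left(n \right)} = - \frac{14 \frac{1}{n}}{9} = - \frac{14}{9 n}$)
$M{\left(l,G \right)} = 2 l$
$p = \frac{7}{144}$ ($p = - \frac{14}{9 \left(-32\right)} = \left(- \frac{14}{9}\right) \left(- \frac{1}{32}\right) = \frac{7}{144} \approx 0.048611$)
$\left(p + M{\left(2 \cdot 0,-31 \right)}\right)^{2} = \left(\frac{7}{144} + 2 \cdot 2 \cdot 0\right)^{2} = \left(\frac{7}{144} + 2 \cdot 0\right)^{2} = \left(\frac{7}{144} + 0\right)^{2} = \left(\frac{7}{144}\right)^{2} = \frac{49}{20736}$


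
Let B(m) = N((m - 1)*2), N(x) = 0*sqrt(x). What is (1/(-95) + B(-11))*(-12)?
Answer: 12/95 ≈ 0.12632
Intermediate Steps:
N(x) = 0
B(m) = 0
(1/(-95) + B(-11))*(-12) = (1/(-95) + 0)*(-12) = (-1/95 + 0)*(-12) = -1/95*(-12) = 12/95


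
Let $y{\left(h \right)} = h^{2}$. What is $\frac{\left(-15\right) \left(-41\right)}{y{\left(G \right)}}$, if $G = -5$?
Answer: $\frac{123}{5} \approx 24.6$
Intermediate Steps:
$\frac{\left(-15\right) \left(-41\right)}{y{\left(G \right)}} = \frac{\left(-15\right) \left(-41\right)}{\left(-5\right)^{2}} = \frac{615}{25} = 615 \cdot \frac{1}{25} = \frac{123}{5}$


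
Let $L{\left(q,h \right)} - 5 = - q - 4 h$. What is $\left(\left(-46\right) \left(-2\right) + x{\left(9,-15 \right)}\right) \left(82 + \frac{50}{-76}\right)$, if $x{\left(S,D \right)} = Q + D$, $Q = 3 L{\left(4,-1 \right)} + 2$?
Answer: $\frac{145277}{19} \approx 7646.2$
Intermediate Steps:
$L{\left(q,h \right)} = 5 - q - 4 h$ ($L{\left(q,h \right)} = 5 - \left(q + 4 h\right) = 5 - q - 4 h$)
$Q = 17$ ($Q = 3 \left(5 - 4 - -4\right) + 2 = 3 \left(5 - 4 + 4\right) + 2 = 3 \cdot 5 + 2 = 15 + 2 = 17$)
$x{\left(S,D \right)} = 17 + D$
$\left(\left(-46\right) \left(-2\right) + x{\left(9,-15 \right)}\right) \left(82 + \frac{50}{-76}\right) = \left(\left(-46\right) \left(-2\right) + \left(17 - 15\right)\right) \left(82 + \frac{50}{-76}\right) = \left(92 + 2\right) \left(82 + 50 \left(- \frac{1}{76}\right)\right) = 94 \left(82 - \frac{25}{38}\right) = 94 \cdot \frac{3091}{38} = \frac{145277}{19}$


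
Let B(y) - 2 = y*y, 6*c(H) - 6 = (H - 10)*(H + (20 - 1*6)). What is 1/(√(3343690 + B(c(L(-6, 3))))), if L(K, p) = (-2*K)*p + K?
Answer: 3*√30289477/30289477 ≈ 0.00054510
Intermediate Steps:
L(K, p) = K - 2*K*p (L(K, p) = -2*K*p + K = K - 2*K*p)
c(H) = 1 + (-10 + H)*(14 + H)/6 (c(H) = 1 + ((H - 10)*(H + (20 - 1*6)))/6 = 1 + ((-10 + H)*(H + (20 - 6)))/6 = 1 + ((-10 + H)*(H + 14))/6 = 1 + ((-10 + H)*(14 + H))/6 = 1 + (-10 + H)*(14 + H)/6)
B(y) = 2 + y² (B(y) = 2 + y*y = 2 + y²)
1/(√(3343690 + B(c(L(-6, 3))))) = 1/(√(3343690 + (2 + (-67/3 + (-6*(1 - 2*3))²/6 + 2*(-6*(1 - 2*3))/3)²))) = 1/(√(3343690 + (2 + (-67/3 + (-6*(1 - 6))²/6 + 2*(-6*(1 - 6))/3)²))) = 1/(√(3343690 + (2 + (-67/3 + (-6*(-5))²/6 + 2*(-6*(-5))/3)²))) = 1/(√(3343690 + (2 + (-67/3 + (⅙)*30² + (⅔)*30)²))) = 1/(√(3343690 + (2 + (-67/3 + (⅙)*900 + 20)²))) = 1/(√(3343690 + (2 + (-67/3 + 150 + 20)²))) = 1/(√(3343690 + (2 + (443/3)²))) = 1/(√(3343690 + (2 + 196249/9))) = 1/(√(3343690 + 196267/9)) = 1/(√(30289477/9)) = 1/(√30289477/3) = 3*√30289477/30289477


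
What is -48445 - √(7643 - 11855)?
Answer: -48445 - 18*I*√13 ≈ -48445.0 - 64.9*I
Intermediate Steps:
-48445 - √(7643 - 11855) = -48445 - √(-4212) = -48445 - 18*I*√13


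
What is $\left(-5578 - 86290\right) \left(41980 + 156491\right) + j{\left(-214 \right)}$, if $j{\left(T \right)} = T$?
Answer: $-18233134042$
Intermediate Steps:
$\left(-5578 - 86290\right) \left(41980 + 156491\right) + j{\left(-214 \right)} = \left(-5578 - 86290\right) \left(41980 + 156491\right) - 214 = \left(-91868\right) 198471 - 214 = -18233133828 - 214 = -18233134042$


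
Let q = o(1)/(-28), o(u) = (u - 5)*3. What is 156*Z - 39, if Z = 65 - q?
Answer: 70239/7 ≈ 10034.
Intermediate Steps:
o(u) = -15 + 3*u (o(u) = (-5 + u)*3 = -15 + 3*u)
q = 3/7 (q = (-15 + 3*1)/(-28) = (-15 + 3)*(-1/28) = -12*(-1/28) = 3/7 ≈ 0.42857)
Z = 452/7 (Z = 65 - 1*3/7 = 65 - 3/7 = 452/7 ≈ 64.571)
156*Z - 39 = 156*(452/7) - 39 = 70512/7 - 39 = 70239/7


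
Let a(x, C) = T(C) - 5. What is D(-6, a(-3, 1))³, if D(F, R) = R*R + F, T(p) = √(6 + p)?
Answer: 72176 - 27280*√7 ≈ -0.095766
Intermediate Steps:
a(x, C) = -5 + √(6 + C) (a(x, C) = √(6 + C) - 5 = -5 + √(6 + C))
D(F, R) = F + R² (D(F, R) = R² + F = F + R²)
D(-6, a(-3, 1))³ = (-6 + (-5 + √(6 + 1))²)³ = (-6 + (-5 + √7)²)³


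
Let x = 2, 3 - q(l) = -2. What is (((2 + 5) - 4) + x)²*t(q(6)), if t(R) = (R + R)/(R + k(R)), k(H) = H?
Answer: 25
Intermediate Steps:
q(l) = 5 (q(l) = 3 - 1*(-2) = 3 + 2 = 5)
t(R) = 1 (t(R) = (R + R)/(R + R) = (2*R)/((2*R)) = (2*R)*(1/(2*R)) = 1)
(((2 + 5) - 4) + x)²*t(q(6)) = (((2 + 5) - 4) + 2)²*1 = ((7 - 4) + 2)²*1 = (3 + 2)²*1 = 5²*1 = 25*1 = 25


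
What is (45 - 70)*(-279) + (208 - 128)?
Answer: 7055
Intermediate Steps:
(45 - 70)*(-279) + (208 - 128) = -25*(-279) + 80 = 6975 + 80 = 7055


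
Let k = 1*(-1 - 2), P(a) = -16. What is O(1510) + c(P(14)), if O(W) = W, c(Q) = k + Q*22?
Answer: 1155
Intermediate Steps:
k = -3 (k = 1*(-3) = -3)
c(Q) = -3 + 22*Q (c(Q) = -3 + Q*22 = -3 + 22*Q)
O(1510) + c(P(14)) = 1510 + (-3 + 22*(-16)) = 1510 + (-3 - 352) = 1510 - 355 = 1155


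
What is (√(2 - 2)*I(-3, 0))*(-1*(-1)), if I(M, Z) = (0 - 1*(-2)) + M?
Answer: 0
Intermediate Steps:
I(M, Z) = 2 + M (I(M, Z) = (0 + 2) + M = 2 + M)
(√(2 - 2)*I(-3, 0))*(-1*(-1)) = (√(2 - 2)*(2 - 3))*(-1*(-1)) = (√0*(-1))*1 = (0*(-1))*1 = 0*1 = 0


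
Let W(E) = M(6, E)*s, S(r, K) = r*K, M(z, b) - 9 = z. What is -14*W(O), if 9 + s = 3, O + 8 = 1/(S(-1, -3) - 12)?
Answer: 1260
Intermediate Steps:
M(z, b) = 9 + z
S(r, K) = K*r
O = -73/9 (O = -8 + 1/(-3*(-1) - 12) = -8 + 1/(3 - 12) = -8 + 1/(-9) = -8 - ⅑ = -73/9 ≈ -8.1111)
s = -6 (s = -9 + 3 = -6)
W(E) = -90 (W(E) = (9 + 6)*(-6) = 15*(-6) = -90)
-14*W(O) = -14*(-90) = 1260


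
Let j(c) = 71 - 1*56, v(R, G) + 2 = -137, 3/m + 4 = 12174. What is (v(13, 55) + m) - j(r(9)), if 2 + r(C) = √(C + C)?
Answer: -1874177/12170 ≈ -154.00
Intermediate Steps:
r(C) = -2 + √2*√C (r(C) = -2 + √(C + C) = -2 + √(2*C) = -2 + √2*√C)
m = 3/12170 (m = 3/(-4 + 12174) = 3/12170 ≈ 0.00024651)
v(R, G) = -139 (v(R, G) = -2 - 137 = -139)
j(c) = 15 (j(c) = 71 - 56 = 15)
(v(13, 55) + m) - j(r(9)) = (-139 + 3/12170) - 1*15 = -1691627/12170 - 15 = -1874177/12170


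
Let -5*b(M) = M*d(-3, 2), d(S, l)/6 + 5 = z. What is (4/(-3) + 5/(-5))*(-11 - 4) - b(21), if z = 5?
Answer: 35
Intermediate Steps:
d(S, l) = 0 (d(S, l) = -30 + 6*5 = -30 + 30 = 0)
b(M) = 0 (b(M) = -M*0/5 = -⅕*0 = 0)
(4/(-3) + 5/(-5))*(-11 - 4) - b(21) = (4/(-3) + 5/(-5))*(-11 - 4) - 1*0 = (4*(-⅓) + 5*(-⅕))*(-15) + 0 = (-4/3 - 1)*(-15) + 0 = -7/3*(-15) + 0 = 35 + 0 = 35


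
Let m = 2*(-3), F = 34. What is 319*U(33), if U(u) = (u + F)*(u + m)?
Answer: 577071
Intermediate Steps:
m = -6
U(u) = (-6 + u)*(34 + u) (U(u) = (u + 34)*(u - 6) = (34 + u)*(-6 + u) = (-6 + u)*(34 + u))
319*U(33) = 319*(-204 + 33**2 + 28*33) = 319*(-204 + 1089 + 924) = 319*1809 = 577071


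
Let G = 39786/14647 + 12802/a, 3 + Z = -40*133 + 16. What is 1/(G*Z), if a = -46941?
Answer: -229181609/2972068121908 ≈ -7.7112e-5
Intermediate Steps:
Z = -5307 (Z = -3 + (-40*133 + 16) = -3 + (-5320 + 16) = -3 - 5304 = -5307)
G = 1680083732/687544827 (G = 39786/14647 + 12802/(-46941) = 39786*(1/14647) + 12802*(-1/46941) = 39786/14647 - 12802/46941 = 1680083732/687544827 ≈ 2.4436)
1/(G*Z) = 1/((1680083732/687544827)*(-5307)) = (687544827/1680083732)*(-1/5307) = -229181609/2972068121908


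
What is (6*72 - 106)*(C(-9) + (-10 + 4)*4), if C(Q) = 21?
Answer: -978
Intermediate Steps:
(6*72 - 106)*(C(-9) + (-10 + 4)*4) = (6*72 - 106)*(21 + (-10 + 4)*4) = (432 - 106)*(21 - 6*4) = 326*(21 - 24) = 326*(-3) = -978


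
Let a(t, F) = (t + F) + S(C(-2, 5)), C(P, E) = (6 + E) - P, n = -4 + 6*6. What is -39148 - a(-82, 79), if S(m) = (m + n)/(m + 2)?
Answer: -39148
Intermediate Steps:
n = 32 (n = -4 + 36 = 32)
C(P, E) = 6 + E - P
S(m) = (32 + m)/(2 + m) (S(m) = (m + 32)/(m + 2) = (32 + m)/(2 + m))
a(t, F) = 3 + F + t (a(t, F) = (t + F) + (32 + (6 + 5 - 1*(-2)))/(2 + (6 + 5 - 1*(-2))) = (F + t) + (32 + (6 + 5 + 2))/(2 + (6 + 5 + 2)) = (F + t) + (32 + 13)/(2 + 13) = (F + t) + 45/15 = (F + t) + (1/15)*45 = (F + t) + 3 = 3 + F + t)
-39148 - a(-82, 79) = -39148 - (3 + 79 - 82) = -39148 - 1*0 = -39148 + 0 = -39148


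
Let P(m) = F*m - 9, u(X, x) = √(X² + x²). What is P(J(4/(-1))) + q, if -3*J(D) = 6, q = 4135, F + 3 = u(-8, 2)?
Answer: 4132 - 4*√17 ≈ 4115.5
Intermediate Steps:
F = -3 + 2*√17 (F = -3 + √((-8)² + 2²) = -3 + √(64 + 4) = -3 + √68 = -3 + 2*√17 ≈ 5.2462)
J(D) = -2 (J(D) = -⅓*6 = -2)
P(m) = -9 + m*(-3 + 2*√17) (P(m) = (-3 + 2*√17)*m - 9 = m*(-3 + 2*√17) - 9 = -9 + m*(-3 + 2*√17))
P(J(4/(-1))) + q = (-9 - 1*(-2)*(3 - 2*√17)) + 4135 = (-9 + (6 - 4*√17)) + 4135 = (-3 - 4*√17) + 4135 = 4132 - 4*√17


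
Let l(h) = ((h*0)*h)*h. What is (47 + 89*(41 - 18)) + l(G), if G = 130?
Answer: 2094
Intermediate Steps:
l(h) = 0 (l(h) = (0*h)*h = 0*h = 0)
(47 + 89*(41 - 18)) + l(G) = (47 + 89*(41 - 18)) + 0 = (47 + 89*23) + 0 = (47 + 2047) + 0 = 2094 + 0 = 2094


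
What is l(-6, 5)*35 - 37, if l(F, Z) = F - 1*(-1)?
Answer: -212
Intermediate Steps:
l(F, Z) = 1 + F (l(F, Z) = F + 1 = 1 + F)
l(-6, 5)*35 - 37 = (1 - 6)*35 - 37 = -5*35 - 37 = -175 - 37 = -212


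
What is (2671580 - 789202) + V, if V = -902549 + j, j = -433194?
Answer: 546635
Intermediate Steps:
V = -1335743 (V = -902549 - 433194 = -1335743)
(2671580 - 789202) + V = (2671580 - 789202) - 1335743 = 1882378 - 1335743 = 546635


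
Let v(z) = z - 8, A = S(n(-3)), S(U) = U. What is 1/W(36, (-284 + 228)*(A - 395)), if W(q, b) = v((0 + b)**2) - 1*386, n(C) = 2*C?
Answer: 1/504271542 ≈ 1.9831e-9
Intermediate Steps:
A = -6 (A = 2*(-3) = -6)
v(z) = -8 + z
W(q, b) = -394 + b**2 (W(q, b) = (-8 + (0 + b)**2) - 1*386 = (-8 + b**2) - 386 = -394 + b**2)
1/W(36, (-284 + 228)*(A - 395)) = 1/(-394 + ((-284 + 228)*(-6 - 395))**2) = 1/(-394 + (-56*(-401))**2) = 1/(-394 + 22456**2) = 1/(-394 + 504271936) = 1/504271542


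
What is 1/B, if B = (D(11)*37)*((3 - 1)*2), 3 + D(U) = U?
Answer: 1/1184 ≈ 0.00084459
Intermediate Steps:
D(U) = -3 + U
B = 1184 (B = ((-3 + 11)*37)*((3 - 1)*2) = (8*37)*(2*2) = 296*4 = 1184)
1/B = 1/1184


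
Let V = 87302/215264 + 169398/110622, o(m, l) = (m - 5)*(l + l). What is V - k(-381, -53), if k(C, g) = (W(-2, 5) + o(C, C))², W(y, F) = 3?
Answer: -171682123822060180657/1984411184 ≈ -8.6515e+10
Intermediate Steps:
o(m, l) = 2*l*(-5 + m) (o(m, l) = (-5 + m)*(2*l) = 2*l*(-5 + m))
V = 3843567743/1984411184 (V = 87302*(1/215264) + 169398*(1/110622) = 43651/107632 + 28233/18437 = 3843567743/1984411184 ≈ 1.9369)
k(C, g) = (3 + 2*C*(-5 + C))²
V - k(-381, -53) = 3843567743/1984411184 - (3 + 2*(-381)*(-5 - 381))² = 3843567743/1984411184 - (3 + 2*(-381)*(-386))² = 3843567743/1984411184 - (3 + 294132)² = 3843567743/1984411184 - 1*294135² = 3843567743/1984411184 - 1*86515398225 = 3843567743/1984411184 - 86515398225 = -171682123822060180657/1984411184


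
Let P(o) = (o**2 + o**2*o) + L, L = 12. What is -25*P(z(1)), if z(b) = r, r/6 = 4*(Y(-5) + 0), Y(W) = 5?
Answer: -43560300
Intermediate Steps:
r = 120 (r = 6*(4*(5 + 0)) = 6*(4*5) = 6*20 = 120)
z(b) = 120
P(o) = 12 + o**2 + o**3 (P(o) = (o**2 + o**2*o) + 12 = (o**2 + o**3) + 12 = 12 + o**2 + o**3)
-25*P(z(1)) = -25*(12 + 120**2 + 120**3) = -25*(12 + 14400 + 1728000) = -25*1742412 = -43560300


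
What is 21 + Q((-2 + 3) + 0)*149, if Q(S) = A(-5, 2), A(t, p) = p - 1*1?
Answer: 170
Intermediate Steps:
A(t, p) = -1 + p (A(t, p) = p - 1 = -1 + p)
Q(S) = 1 (Q(S) = -1 + 2 = 1)
21 + Q((-2 + 3) + 0)*149 = 21 + 1*149 = 21 + 149 = 170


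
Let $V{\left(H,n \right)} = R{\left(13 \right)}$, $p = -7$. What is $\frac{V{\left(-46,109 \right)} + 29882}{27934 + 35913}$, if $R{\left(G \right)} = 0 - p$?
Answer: $\frac{29889}{63847} \approx 0.46813$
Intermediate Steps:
$R{\left(G \right)} = 7$ ($R{\left(G \right)} = 0 - -7 = 0 + 7 = 7$)
$V{\left(H,n \right)} = 7$
$\frac{V{\left(-46,109 \right)} + 29882}{27934 + 35913} = \frac{7 + 29882}{27934 + 35913} = \frac{29889}{63847}$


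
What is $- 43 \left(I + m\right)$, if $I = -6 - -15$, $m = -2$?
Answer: $-301$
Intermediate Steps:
$I = 9$ ($I = -6 + 15 = 9$)
$- 43 \left(I + m\right) = - 43 \left(9 - 2\right) = \left(-43\right) 7 = -301$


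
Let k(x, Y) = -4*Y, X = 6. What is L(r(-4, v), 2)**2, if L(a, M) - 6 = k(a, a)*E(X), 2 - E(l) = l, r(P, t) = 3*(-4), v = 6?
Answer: 34596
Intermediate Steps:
r(P, t) = -12
E(l) = 2 - l
L(a, M) = 6 + 16*a (L(a, M) = 6 + (-4*a)*(2 - 1*6) = 6 + (-4*a)*(2 - 6) = 6 - 4*a*(-4) = 6 + 16*a)
L(r(-4, v), 2)**2 = (6 + 16*(-12))**2 = (6 - 192)**2 = (-186)**2 = 34596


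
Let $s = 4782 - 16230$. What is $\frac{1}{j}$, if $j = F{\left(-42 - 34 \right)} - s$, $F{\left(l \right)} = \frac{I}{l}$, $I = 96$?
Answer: $\frac{19}{217488} \approx 8.7361 \cdot 10^{-5}$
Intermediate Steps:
$F{\left(l \right)} = \frac{96}{l}$
$s = -11448$
$j = \frac{217488}{19}$ ($j = \frac{96}{-42 - 34} - -11448 = \frac{96}{-76} + 11448 = 96 \left(- \frac{1}{76}\right) + 11448 = - \frac{24}{19} + 11448 = \frac{217488}{19} \approx 11447.0$)
$\frac{1}{j} = \frac{1}{\frac{217488}{19}} = \frac{19}{217488}$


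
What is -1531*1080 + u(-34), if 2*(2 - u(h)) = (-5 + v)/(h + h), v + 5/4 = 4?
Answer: -899492041/544 ≈ -1.6535e+6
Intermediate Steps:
v = 11/4 (v = -5/4 + 4 = 11/4 ≈ 2.7500)
u(h) = 2 + 9/(16*h) (u(h) = 2 - (-5 + 11/4)/(2*(h + h)) = 2 - (-9)/(8*(2*h)) = 2 - (-9)*1/(2*h)/8 = 2 - (-9)/(16*h) = 2 + 9/(16*h))
-1531*1080 + u(-34) = -1531*1080 + (2 + (9/16)/(-34)) = -1653480 + (2 + (9/16)*(-1/34)) = -1653480 + (2 - 9/544) = -1653480 + 1079/544 = -899492041/544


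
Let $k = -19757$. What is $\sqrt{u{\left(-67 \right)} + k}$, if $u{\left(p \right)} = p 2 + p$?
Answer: $i \sqrt{19958} \approx 141.27 i$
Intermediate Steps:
$u{\left(p \right)} = 3 p$ ($u{\left(p \right)} = 2 p + p = 3 p$)
$\sqrt{u{\left(-67 \right)} + k} = \sqrt{3 \left(-67\right) - 19757} = \sqrt{-201 - 19757} = \sqrt{-19958} = i \sqrt{19958}$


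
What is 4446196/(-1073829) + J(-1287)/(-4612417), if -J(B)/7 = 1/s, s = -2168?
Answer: -44460715321623779/10737989388014424 ≈ -4.1405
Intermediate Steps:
J(B) = 7/2168 (J(B) = -7/(-2168) = -7*(-1/2168) = 7/2168)
4446196/(-1073829) + J(-1287)/(-4612417) = 4446196/(-1073829) + (7/2168)/(-4612417) = 4446196*(-1/1073829) + (7/2168)*(-1/4612417) = -4446196/1073829 - 7/9999720056 = -44460715321623779/10737989388014424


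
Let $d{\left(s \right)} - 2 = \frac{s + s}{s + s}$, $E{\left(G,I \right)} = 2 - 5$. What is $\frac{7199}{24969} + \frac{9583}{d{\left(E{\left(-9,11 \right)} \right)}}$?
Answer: $\frac{26588836}{8323} \approx 3194.6$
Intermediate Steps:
$E{\left(G,I \right)} = -3$
$d{\left(s \right)} = 3$ ($d{\left(s \right)} = 2 + \frac{s + s}{s + s} = 2 + \frac{2 s}{2 s} = 2 + 2 s \frac{1}{2 s} = 2 + 1 = 3$)
$\frac{7199}{24969} + \frac{9583}{d{\left(E{\left(-9,11 \right)} \right)}} = \frac{7199}{24969} + \frac{9583}{3} = \frac{26588836}{8323}$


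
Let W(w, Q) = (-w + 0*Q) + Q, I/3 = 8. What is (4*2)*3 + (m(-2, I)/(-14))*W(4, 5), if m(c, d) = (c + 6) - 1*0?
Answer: 166/7 ≈ 23.714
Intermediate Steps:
I = 24 (I = 3*8 = 24)
W(w, Q) = Q - w (W(w, Q) = (-w + 0) + Q = -w + Q = Q - w)
m(c, d) = 6 + c (m(c, d) = (6 + c) + 0 = 6 + c)
(4*2)*3 + (m(-2, I)/(-14))*W(4, 5) = (4*2)*3 + ((6 - 2)/(-14))*(5 - 1*4) = 8*3 + (4*(-1/14))*(5 - 4) = 24 - 2/7*1 = 24 - 2/7 = 166/7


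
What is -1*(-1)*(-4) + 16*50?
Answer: 796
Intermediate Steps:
-1*(-1)*(-4) + 16*50 = 1*(-4) + 800 = -4 + 800 = 796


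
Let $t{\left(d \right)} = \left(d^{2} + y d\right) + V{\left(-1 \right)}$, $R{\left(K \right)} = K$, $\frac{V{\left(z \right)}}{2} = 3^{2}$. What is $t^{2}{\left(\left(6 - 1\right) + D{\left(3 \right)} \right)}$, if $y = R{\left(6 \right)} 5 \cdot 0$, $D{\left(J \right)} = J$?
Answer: $6724$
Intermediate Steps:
$V{\left(z \right)} = 18$ ($V{\left(z \right)} = 2 \cdot 3^{2} = 2 \cdot 9 = 18$)
$y = 0$ ($y = 6 \cdot 5 \cdot 0 = 30 \cdot 0 = 0$)
$t{\left(d \right)} = 18 + d^{2}$ ($t{\left(d \right)} = \left(d^{2} + 0 d\right) + 18 = \left(d^{2} + 0\right) + 18 = d^{2} + 18 = 18 + d^{2}$)
$t^{2}{\left(\left(6 - 1\right) + D{\left(3 \right)} \right)} = \left(18 + \left(\left(6 - 1\right) + 3\right)^{2}\right)^{2} = \left(18 + \left(5 + 3\right)^{2}\right)^{2} = \left(18 + 8^{2}\right)^{2} = \left(18 + 64\right)^{2} = 82^{2} = 6724$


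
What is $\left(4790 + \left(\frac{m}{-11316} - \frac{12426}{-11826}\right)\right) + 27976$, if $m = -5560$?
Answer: $\frac{60903490381}{1858653} \approx 32768.0$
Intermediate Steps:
$\left(4790 + \left(\frac{m}{-11316} - \frac{12426}{-11826}\right)\right) + 27976 = \left(4790 - \left(- \frac{2071}{1971} - \frac{1390}{2829}\right)\right) + 27976 = \left(4790 - - \frac{2866183}{1858653}\right) + 27976 = \left(4790 + \left(\frac{1390}{2829} + \frac{2071}{1971}\right)\right) + 27976 = \left(4790 + \frac{2866183}{1858653}\right) + 27976 = \frac{8905814053}{1858653} + 27976 = \frac{60903490381}{1858653}$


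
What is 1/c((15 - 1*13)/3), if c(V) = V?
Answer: 3/2 ≈ 1.5000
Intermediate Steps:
1/c((15 - 1*13)/3) = 1/((15 - 1*13)/3) = 1/((15 - 13)/3) = 1/((⅓)*2) = 1/(⅔) = 3/2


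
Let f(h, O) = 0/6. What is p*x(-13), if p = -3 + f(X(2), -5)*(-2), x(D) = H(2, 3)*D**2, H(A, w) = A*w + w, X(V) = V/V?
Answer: -4563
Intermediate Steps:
X(V) = 1
H(A, w) = w + A*w
f(h, O) = 0 (f(h, O) = 0*(1/6) = 0)
x(D) = 9*D**2 (x(D) = (3*(1 + 2))*D**2 = (3*3)*D**2 = 9*D**2)
p = -3 (p = -3 + 0*(-2) = -3 + 0 = -3)
p*x(-13) = -27*(-13)**2 = -27*169 = -3*1521 = -4563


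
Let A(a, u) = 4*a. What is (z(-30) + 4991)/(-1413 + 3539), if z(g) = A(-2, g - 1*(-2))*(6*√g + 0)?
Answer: 4991/2126 - 24*I*√30/1063 ≈ 2.3476 - 0.12366*I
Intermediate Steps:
z(g) = -48*√g (z(g) = (4*(-2))*(6*√g + 0) = -48*√g)
(z(-30) + 4991)/(-1413 + 3539) = (-48*I*√30 + 4991)/(-1413 + 3539) = (-48*I*√30 + 4991)/2126 = (-48*I*√30 + 4991)*(1/2126) = (4991 - 48*I*√30)*(1/2126) = 4991/2126 - 24*I*√30/1063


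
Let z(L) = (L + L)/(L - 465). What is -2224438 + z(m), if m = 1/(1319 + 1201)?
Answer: -2606594223964/1171799 ≈ -2.2244e+6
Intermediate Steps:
m = 1/2520 ≈ 0.00039683
z(L) = 2*L/(-465 + L) (z(L) = (2*L)/(-465 + L) = 2*L/(-465 + L))
-2224438 + z(m) = -2224438 + 2*(1/2520)/(-465 + 1/2520) = -2224438 + 2*(1/2520)/(-1171799/2520) = -2224438 + 2*(1/2520)*(-2520/1171799) = -2224438 - 2/1171799 = -2606594223964/1171799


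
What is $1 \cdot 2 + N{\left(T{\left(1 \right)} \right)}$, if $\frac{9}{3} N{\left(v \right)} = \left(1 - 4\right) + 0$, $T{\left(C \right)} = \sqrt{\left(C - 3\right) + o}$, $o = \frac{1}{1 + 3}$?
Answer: $1$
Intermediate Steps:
$o = \frac{1}{4} \approx 0.25$
$T{\left(C \right)} = \sqrt{- \frac{11}{4} + C}$ ($T{\left(C \right)} = \sqrt{\left(C - 3\right) + \frac{1}{4}} = \sqrt{\left(-3 + C\right) + \frac{1}{4}} = \sqrt{- \frac{11}{4} + C}$)
$N{\left(v \right)} = -1$ ($N{\left(v \right)} = \frac{\left(1 - 4\right) + 0}{3} = \frac{-3 + 0}{3} = \frac{1}{3} \left(-3\right) = -1$)
$1 \cdot 2 + N{\left(T{\left(1 \right)} \right)} = 1 \cdot 2 - 1 = 2 - 1 = 1$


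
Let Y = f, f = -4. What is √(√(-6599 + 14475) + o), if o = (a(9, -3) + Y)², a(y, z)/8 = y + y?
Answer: √(19600 + 2*√1969) ≈ 140.32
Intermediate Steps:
a(y, z) = 16*y (a(y, z) = 8*(y + y) = 8*(2*y) = 16*y)
Y = -4
o = 19600 (o = (16*9 - 4)² = (144 - 4)² = 140² = 19600)
√(√(-6599 + 14475) + o) = √(√(-6599 + 14475) + 19600) = √(√7876 + 19600) = √(2*√1969 + 19600) = √(19600 + 2*√1969)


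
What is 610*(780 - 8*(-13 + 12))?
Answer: 480680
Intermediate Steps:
610*(780 - 8*(-13 + 12)) = 610*(780 - 8*(-1)) = 610*(780 + 8) = 610*788 = 480680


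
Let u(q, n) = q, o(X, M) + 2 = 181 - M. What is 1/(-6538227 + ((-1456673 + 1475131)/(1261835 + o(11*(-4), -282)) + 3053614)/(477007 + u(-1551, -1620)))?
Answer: -17651947264/115412324834509275 ≈ -1.5295e-7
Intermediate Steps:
o(X, M) = 179 - M (o(X, M) = -2 + (181 - M) = 179 - M)
1/(-6538227 + ((-1456673 + 1475131)/(1261835 + o(11*(-4), -282)) + 3053614)/(477007 + u(-1551, -1620))) = 1/(-6538227 + ((-1456673 + 1475131)/(1261835 + (179 - 1*(-282))) + 3053614)/(477007 - 1551)) = 1/(-6538227 + (18458/(1261835 + (179 + 282)) + 3053614)/475456) = 1/(-6538227 + (18458/(1261835 + 461) + 3053614)*(1/475456)) = 1/(-6538227 + (18458/1262296 + 3053614)*(1/475456)) = 1/(-6538227 + (18458*(1/1262296) + 3053614)*(1/475456)) = 1/(-6538227 + (9229/631148 + 3053614)*(1/475456)) = 1/(-6538227 + (1927282378101/631148)*(1/475456)) = 1/(-6538227 + 113369551653/17651947264) = 1/(-115412324834509275/17651947264) = -17651947264/115412324834509275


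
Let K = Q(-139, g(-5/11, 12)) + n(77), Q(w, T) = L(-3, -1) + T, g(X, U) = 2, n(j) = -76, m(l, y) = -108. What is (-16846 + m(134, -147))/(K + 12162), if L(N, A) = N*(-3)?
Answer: -16954/12097 ≈ -1.4015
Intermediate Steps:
L(N, A) = -3*N
Q(w, T) = 9 + T (Q(w, T) = -3*(-3) + T = 9 + T)
K = -65 (K = (9 + 2) - 76 = 11 - 76 = -65)
(-16846 + m(134, -147))/(K + 12162) = (-16846 - 108)/(-65 + 12162) = -16954/12097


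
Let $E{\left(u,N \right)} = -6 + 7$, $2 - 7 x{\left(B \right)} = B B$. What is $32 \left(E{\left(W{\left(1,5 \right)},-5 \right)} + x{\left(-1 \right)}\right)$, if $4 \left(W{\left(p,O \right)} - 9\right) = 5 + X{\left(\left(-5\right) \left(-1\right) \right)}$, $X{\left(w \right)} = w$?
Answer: $\frac{256}{7} \approx 36.571$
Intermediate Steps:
$x{\left(B \right)} = \frac{2}{7} - \frac{B^{2}}{7}$ ($x{\left(B \right)} = \frac{2}{7} - \frac{B B}{7} = \frac{2}{7} - \frac{B^{2}}{7}$)
$W{\left(p,O \right)} = \frac{23}{2}$ ($W{\left(p,O \right)} = 9 + \frac{5 - -5}{4} = 9 + \frac{5 + 5}{4} = 9 + \frac{1}{4} \cdot 10 = 9 + \frac{5}{2} = \frac{23}{2}$)
$E{\left(u,N \right)} = 1$
$32 \left(E{\left(W{\left(1,5 \right)},-5 \right)} + x{\left(-1 \right)}\right) = 32 \left(1 + \left(\frac{2}{7} - \frac{\left(-1\right)^{2}}{7}\right)\right) = 32 \left(1 + \left(\frac{2}{7} - \frac{1}{7}\right)\right) = 32 \left(1 + \frac{1}{7}\right) = 32 \cdot \frac{8}{7} = \frac{256}{7}$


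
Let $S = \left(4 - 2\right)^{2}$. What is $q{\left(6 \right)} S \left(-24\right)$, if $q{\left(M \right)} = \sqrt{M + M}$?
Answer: $- 192 \sqrt{3} \approx -332.55$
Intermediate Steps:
$S = 4$ ($S = 2^{2} = 4$)
$q{\left(M \right)} = \sqrt{2} \sqrt{M}$ ($q{\left(M \right)} = \sqrt{2 M} = \sqrt{2} \sqrt{M}$)
$q{\left(6 \right)} S \left(-24\right) = \sqrt{2} \sqrt{6} \cdot 4 \left(-24\right) = 2 \sqrt{3} \left(-96\right) = - 192 \sqrt{3}$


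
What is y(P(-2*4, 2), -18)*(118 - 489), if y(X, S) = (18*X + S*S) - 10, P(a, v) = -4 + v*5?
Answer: -156562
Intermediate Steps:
P(a, v) = -4 + 5*v
y(X, S) = -10 + S² + 18*X (y(X, S) = (18*X + S²) - 10 = (S² + 18*X) - 10 = -10 + S² + 18*X)
y(P(-2*4, 2), -18)*(118 - 489) = (-10 + (-18)² + 18*(-4 + 5*2))*(118 - 489) = (-10 + 324 + 18*(-4 + 10))*(-371) = (-10 + 324 + 18*6)*(-371) = (-10 + 324 + 108)*(-371) = 422*(-371) = -156562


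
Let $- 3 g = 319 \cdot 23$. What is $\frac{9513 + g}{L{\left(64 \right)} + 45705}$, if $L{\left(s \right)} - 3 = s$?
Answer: $\frac{10601}{68658} \approx 0.1544$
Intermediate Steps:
$L{\left(s \right)} = 3 + s$
$g = - \frac{7337}{3}$ ($g = - \frac{319 \cdot 23}{3} = \left(- \frac{1}{3}\right) 7337 = - \frac{7337}{3} \approx -2445.7$)
$\frac{9513 + g}{L{\left(64 \right)} + 45705} = \frac{9513 - \frac{7337}{3}}{\left(3 + 64\right) + 45705} = \frac{21202}{3 \left(67 + 45705\right)} = \frac{21202}{3 \cdot 45772} = \frac{21202}{3} \cdot \frac{1}{45772} = \frac{10601}{68658}$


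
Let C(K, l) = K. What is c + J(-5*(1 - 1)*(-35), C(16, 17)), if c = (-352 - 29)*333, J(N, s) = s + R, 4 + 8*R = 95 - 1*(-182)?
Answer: -1014583/8 ≈ -1.2682e+5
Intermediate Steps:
R = 273/8 (R = -½ + (95 - 1*(-182))/8 = -½ + (95 + 182)/8 = -½ + (⅛)*277 = -½ + 277/8 = 273/8 ≈ 34.125)
J(N, s) = 273/8 + s (J(N, s) = s + 273/8 = 273/8 + s)
c = -126873 (c = -381*333 = -126873)
c + J(-5*(1 - 1)*(-35), C(16, 17)) = -126873 + (273/8 + 16) = -126873 + 401/8 = -1014583/8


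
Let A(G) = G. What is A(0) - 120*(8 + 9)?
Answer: -2040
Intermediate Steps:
A(0) - 120*(8 + 9) = 0 - 120*(8 + 9) = 0 - 120*17 = 0 - 2040 = -2040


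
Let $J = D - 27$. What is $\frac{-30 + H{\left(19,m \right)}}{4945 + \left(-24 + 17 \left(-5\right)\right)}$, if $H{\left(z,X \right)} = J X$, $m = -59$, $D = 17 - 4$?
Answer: $\frac{199}{1209} \approx 0.1646$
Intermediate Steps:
$D = 13$ ($D = 17 - 4 = 13$)
$J = -14$ ($J = 13 - 27 = -14$)
$H{\left(z,X \right)} = - 14 X$
$\frac{-30 + H{\left(19,m \right)}}{4945 + \left(-24 + 17 \left(-5\right)\right)} = \frac{-30 - -826}{4945 + \left(-24 + 17 \left(-5\right)\right)} = \frac{-30 + 826}{4945 - 109} = \frac{796}{4945 - 109} = \frac{796}{4836} = 796 \cdot \frac{1}{4836} = \frac{199}{1209}$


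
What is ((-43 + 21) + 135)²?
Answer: 12769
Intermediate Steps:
((-43 + 21) + 135)² = (-22 + 135)² = 113² = 12769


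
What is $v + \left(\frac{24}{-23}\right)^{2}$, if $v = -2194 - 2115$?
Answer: $- \frac{2278885}{529} \approx -4307.9$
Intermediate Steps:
$v = -4309$
$v + \left(\frac{24}{-23}\right)^{2} = -4309 + \left(\frac{24}{-23}\right)^{2} = -4309 + \left(24 \left(- \frac{1}{23}\right)\right)^{2} = -4309 + \left(- \frac{24}{23}\right)^{2} = -4309 + \frac{576}{529} = - \frac{2278885}{529}$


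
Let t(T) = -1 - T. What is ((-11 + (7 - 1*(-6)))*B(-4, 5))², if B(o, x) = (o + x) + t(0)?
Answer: 0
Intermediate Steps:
B(o, x) = -1 + o + x (B(o, x) = (o + x) + (-1 - 1*0) = (o + x) + (-1 + 0) = (o + x) - 1 = -1 + o + x)
((-11 + (7 - 1*(-6)))*B(-4, 5))² = ((-11 + (7 - 1*(-6)))*(-1 - 4 + 5))² = ((-11 + (7 + 6))*0)² = ((-11 + 13)*0)² = (2*0)² = 0² = 0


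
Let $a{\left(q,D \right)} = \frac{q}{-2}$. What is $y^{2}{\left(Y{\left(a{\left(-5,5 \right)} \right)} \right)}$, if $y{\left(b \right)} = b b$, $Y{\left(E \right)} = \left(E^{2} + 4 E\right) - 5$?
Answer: $\frac{4100625}{256} \approx 16018.0$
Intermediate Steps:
$a{\left(q,D \right)} = - \frac{q}{2}$ ($a{\left(q,D \right)} = q \left(- \frac{1}{2}\right) = - \frac{q}{2}$)
$Y{\left(E \right)} = -5 + E^{2} + 4 E$
$y{\left(b \right)} = b^{2}$
$y^{2}{\left(Y{\left(a{\left(-5,5 \right)} \right)} \right)} = \left(\left(-5 + \left(\left(- \frac{1}{2}\right) \left(-5\right)\right)^{2} + 4 \left(\left(- \frac{1}{2}\right) \left(-5\right)\right)\right)^{2}\right)^{2} = \left(\left(-5 + \left(\frac{5}{2}\right)^{2} + 4 \cdot \frac{5}{2}\right)^{2}\right)^{2} = \left(\left(-5 + \frac{25}{4} + 10\right)^{2}\right)^{2} = \left(\left(\frac{45}{4}\right)^{2}\right)^{2} = \left(\frac{2025}{16}\right)^{2} = \frac{4100625}{256}$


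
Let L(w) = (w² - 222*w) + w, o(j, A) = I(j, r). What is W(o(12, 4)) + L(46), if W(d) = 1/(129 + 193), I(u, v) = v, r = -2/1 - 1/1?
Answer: -2592099/322 ≈ -8050.0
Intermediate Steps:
r = -3 (r = -2*1 - 1*1 = -2 - 1 = -3)
o(j, A) = -3
L(w) = w² - 221*w
W(d) = 1/322
W(o(12, 4)) + L(46) = 1/322 + 46*(-221 + 46) = 1/322 + 46*(-175) = 1/322 - 8050 = -2592099/322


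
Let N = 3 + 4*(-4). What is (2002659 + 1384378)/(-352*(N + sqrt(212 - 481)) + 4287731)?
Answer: 14538202624359/18423932712425 + 1192237024*I*sqrt(269)/18423932712425 ≈ 0.78909 + 0.0010613*I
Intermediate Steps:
N = -13 (N = 3 - 16 = -13)
(2002659 + 1384378)/(-352*(N + sqrt(212 - 481)) + 4287731) = (2002659 + 1384378)/(-352*(-13 + sqrt(212 - 481)) + 4287731) = 3387037/(-352*(-13 + sqrt(-269)) + 4287731) = 3387037/(-352*(-13 + I*sqrt(269)) + 4287731) = 3387037/(-(-4576 + 352*I*sqrt(269)) + 4287731) = 3387037/((4576 - 352*I*sqrt(269)) + 4287731) = 3387037/(4292307 - 352*I*sqrt(269))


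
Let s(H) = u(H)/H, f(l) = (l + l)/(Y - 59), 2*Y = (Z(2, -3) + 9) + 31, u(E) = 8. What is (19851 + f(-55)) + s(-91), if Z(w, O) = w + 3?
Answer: 131889629/6643 ≈ 19854.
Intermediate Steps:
Z(w, O) = 3 + w
Y = 45/2 (Y = (((3 + 2) + 9) + 31)/2 = ((5 + 9) + 31)/2 = (14 + 31)/2 = (½)*45 = 45/2 ≈ 22.500)
f(l) = -4*l/73 (f(l) = (l + l)/(45/2 - 59) = (2*l)/(-73/2) = (2*l)*(-2/73) = -4*l/73)
s(H) = 8/H
(19851 + f(-55)) + s(-91) = (19851 - 4/73*(-55)) + 8/(-91) = (19851 + 220/73) + 8*(-1/91) = 1449343/73 - 8/91 = 131889629/6643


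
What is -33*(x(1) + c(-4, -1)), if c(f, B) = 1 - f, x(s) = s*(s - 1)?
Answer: -165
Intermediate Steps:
x(s) = s*(-1 + s)
-33*(x(1) + c(-4, -1)) = -33*(1*(-1 + 1) + (1 - 1*(-4))) = -33*(1*0 + (1 + 4)) = -33*(0 + 5) = -33*5 = -165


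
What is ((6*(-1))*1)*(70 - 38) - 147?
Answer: -339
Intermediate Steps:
((6*(-1))*1)*(70 - 38) - 147 = -6*1*32 - 147 = -6*32 - 147 = -192 - 147 = -339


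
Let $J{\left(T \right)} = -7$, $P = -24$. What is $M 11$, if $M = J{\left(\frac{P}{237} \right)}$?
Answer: $-77$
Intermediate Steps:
$M = -7$
$M 11 = \left(-7\right) 11 = -77$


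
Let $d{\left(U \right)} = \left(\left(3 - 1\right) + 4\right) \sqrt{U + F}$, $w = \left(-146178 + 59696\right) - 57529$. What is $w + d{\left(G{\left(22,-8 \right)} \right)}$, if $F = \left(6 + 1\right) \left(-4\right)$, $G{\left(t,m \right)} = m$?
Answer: $-144011 + 36 i \approx -1.4401 \cdot 10^{5} + 36.0 i$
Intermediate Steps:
$w = -144011$ ($w = -86482 - 57529 = -144011$)
$F = -28$ ($F = 7 \left(-4\right) = -28$)
$d{\left(U \right)} = 6 \sqrt{-28 + U}$ ($d{\left(U \right)} = \left(\left(3 - 1\right) + 4\right) \sqrt{U - 28} = \left(2 + 4\right) \sqrt{-28 + U} = 6 \sqrt{-28 + U}$)
$w + d{\left(G{\left(22,-8 \right)} \right)} = -144011 + 6 \sqrt{-28 - 8} = -144011 + 6 \sqrt{-36} = -144011 + 6 \cdot 6 i = -144011 + 36 i$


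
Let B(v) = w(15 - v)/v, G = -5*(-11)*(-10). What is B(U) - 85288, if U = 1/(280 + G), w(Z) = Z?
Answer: -89339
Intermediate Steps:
G = -550 (G = 55*(-10) = -550)
U = -1/270 (U = 1/(280 - 550) = 1/(-270) = -1/270 ≈ -0.0037037)
B(v) = (15 - v)/v
B(U) - 85288 = (15 - 1*(-1/270))/(-1/270) - 85288 = -270*(15 + 1/270) - 85288 = -270*4051/270 - 85288 = -4051 - 85288 = -89339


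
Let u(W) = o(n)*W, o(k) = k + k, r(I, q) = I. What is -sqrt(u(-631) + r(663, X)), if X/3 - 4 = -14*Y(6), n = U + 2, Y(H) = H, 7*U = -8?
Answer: -I*sqrt(20517)/7 ≈ -20.463*I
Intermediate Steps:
U = -8/7 (U = (1/7)*(-8) = -8/7 ≈ -1.1429)
n = 6/7 (n = -8/7 + 2 = 6/7 ≈ 0.85714)
X = -240 (X = 12 + 3*(-14*6) = 12 + 3*(-84) = 12 - 252 = -240)
o(k) = 2*k
u(W) = 12*W/7 (u(W) = (2*(6/7))*W = 12*W/7)
-sqrt(u(-631) + r(663, X)) = -sqrt((12/7)*(-631) + 663) = -sqrt(-7572/7 + 663) = -sqrt(-2931/7) = -I*sqrt(20517)/7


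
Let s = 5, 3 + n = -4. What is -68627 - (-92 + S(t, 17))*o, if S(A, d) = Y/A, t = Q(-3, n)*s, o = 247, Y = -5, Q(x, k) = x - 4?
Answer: -321568/7 ≈ -45938.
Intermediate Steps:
n = -7 (n = -3 - 4 = -7)
Q(x, k) = -4 + x
t = -35 (t = (-4 - 3)*5 = -7*5 = -35)
S(A, d) = -5/A
-68627 - (-92 + S(t, 17))*o = -68627 - (-92 - 5/(-35))*247 = -68627 - (-92 - 5*(-1/35))*247 = -68627 - (-92 + ⅐)*247 = -68627 - (-643)*247/7 = -68627 - 1*(-158821/7) = -68627 + 158821/7 = -321568/7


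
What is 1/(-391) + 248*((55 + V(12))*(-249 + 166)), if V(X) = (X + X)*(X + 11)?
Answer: -4885344809/391 ≈ -1.2494e+7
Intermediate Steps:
V(X) = 2*X*(11 + X) (V(X) = (2*X)*(11 + X) = 2*X*(11 + X))
1/(-391) + 248*((55 + V(12))*(-249 + 166)) = 1/(-391) + 248*((55 + 2*12*(11 + 12))*(-249 + 166)) = -1/391 + 248*((55 + 2*12*23)*(-83)) = -1/391 + 248*((55 + 552)*(-83)) = -1/391 + 248*(607*(-83)) = -1/391 + 248*(-50381) = -1/391 - 12494488 = -4885344809/391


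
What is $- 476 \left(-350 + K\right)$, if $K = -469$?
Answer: $389844$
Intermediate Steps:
$- 476 \left(-350 + K\right) = - 476 \left(-350 - 469\right) = \left(-476\right) \left(-819\right) = 389844$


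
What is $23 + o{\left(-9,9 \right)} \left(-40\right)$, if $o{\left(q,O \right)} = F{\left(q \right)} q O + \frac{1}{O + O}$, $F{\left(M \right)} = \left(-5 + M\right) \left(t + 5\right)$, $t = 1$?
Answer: $- \frac{2449253}{9} \approx -2.7214 \cdot 10^{5}$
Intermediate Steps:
$F{\left(M \right)} = -30 + 6 M$ ($F{\left(M \right)} = \left(-5 + M\right) \left(1 + 5\right) = \left(-5 + M\right) 6 = -30 + 6 M$)
$o{\left(q,O \right)} = \frac{1}{2 O} + O q \left(-30 + 6 q\right)$ ($o{\left(q,O \right)} = \left(-30 + 6 q\right) q O + \frac{1}{O + O} = q \left(-30 + 6 q\right) O + \frac{1}{2 O} = O q \left(-30 + 6 q\right) + \frac{1}{2 O} = \frac{1}{2 O} + O q \left(-30 + 6 q\right)$)
$23 + o{\left(-9,9 \right)} \left(-40\right) = 23 + \frac{1 + 12 \left(-9\right) 9^{2} \left(-5 - 9\right)}{2 \cdot 9} \left(-40\right) = 23 + \frac{1}{2} \cdot \frac{1}{9} \left(1 + 12 \left(-9\right) 81 \left(-14\right)\right) \left(-40\right) = 23 + \frac{1}{2} \cdot \frac{1}{9} \left(1 + 122472\right) \left(-40\right) = 23 + \frac{1}{2} \cdot \frac{1}{9} \cdot 122473 \left(-40\right) = 23 + \frac{122473}{18} \left(-40\right) = 23 - \frac{2449460}{9} = - \frac{2449253}{9}$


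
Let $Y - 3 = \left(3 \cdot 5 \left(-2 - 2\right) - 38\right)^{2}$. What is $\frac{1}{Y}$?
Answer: $\frac{1}{9607} \approx 0.00010409$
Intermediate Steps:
$Y = 9607$ ($Y = 3 + \left(3 \cdot 5 \left(-2 - 2\right) - 38\right)^{2} = 3 + \left(15 \left(-4\right) - 38\right)^{2} = 3 + \left(-60 - 38\right)^{2} = 3 + \left(-98\right)^{2} = 3 + 9604 = 9607$)
$\frac{1}{Y} = \frac{1}{9607}$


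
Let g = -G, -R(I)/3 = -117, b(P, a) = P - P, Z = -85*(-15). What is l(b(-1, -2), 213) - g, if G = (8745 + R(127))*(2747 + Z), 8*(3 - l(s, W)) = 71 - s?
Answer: 292672849/8 ≈ 3.6584e+7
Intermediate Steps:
Z = 1275
b(P, a) = 0
R(I) = 351 (R(I) = -3*(-117) = 351)
l(s, W) = -47/8 + s/8 (l(s, W) = 3 - (71 - s)/8 = 3 + (-71/8 + s/8) = -47/8 + s/8)
G = 36584112 (G = (8745 + 351)*(2747 + 1275) = 9096*4022 = 36584112)
g = -36584112 (g = -1*36584112 = -36584112)
l(b(-1, -2), 213) - g = (-47/8 + (1/8)*0) - 1*(-36584112) = (-47/8 + 0) + 36584112 = -47/8 + 36584112 = 292672849/8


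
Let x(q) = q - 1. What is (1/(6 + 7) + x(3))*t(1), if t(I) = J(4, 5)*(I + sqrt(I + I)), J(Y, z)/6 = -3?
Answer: -486/13 - 486*sqrt(2)/13 ≈ -90.254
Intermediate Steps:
x(q) = -1 + q
J(Y, z) = -18 (J(Y, z) = 6*(-3) = -18)
t(I) = -18*I - 18*sqrt(2)*sqrt(I) (t(I) = -18*(I + sqrt(I + I)) = -18*(I + sqrt(2*I)) = -18*(I + sqrt(2)*sqrt(I)) = -18*I - 18*sqrt(2)*sqrt(I))
(1/(6 + 7) + x(3))*t(1) = (1/(6 + 7) + (-1 + 3))*(-18*1 - 18*sqrt(2)*sqrt(1)) = (1/13 + 2)*(-18 - 18*sqrt(2)*1) = (1/13 + 2)*(-18 - 18*sqrt(2)) = 27*(-18 - 18*sqrt(2))/13 = -486/13 - 486*sqrt(2)/13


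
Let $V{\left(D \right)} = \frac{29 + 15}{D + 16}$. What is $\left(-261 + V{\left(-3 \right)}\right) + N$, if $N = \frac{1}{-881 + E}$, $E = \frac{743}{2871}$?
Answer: $- \frac{8468345515}{32871904} \approx -257.62$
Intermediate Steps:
$E = \frac{743}{2871}$ ($E = 743 \cdot \frac{1}{2871} = \frac{743}{2871} \approx 0.25879$)
$V{\left(D \right)} = \frac{44}{16 + D}$
$N = - \frac{2871}{2528608}$ ($N = \frac{1}{-881 + \frac{743}{2871}} = \frac{1}{- \frac{2528608}{2871}} = - \frac{2871}{2528608} \approx -0.0011354$)
$\left(-261 + V{\left(-3 \right)}\right) + N = \left(-261 + \frac{44}{16 - 3}\right) - \frac{2871}{2528608} = \left(-261 + \frac{44}{13}\right) - \frac{2871}{2528608} = - \frac{3349}{13} - \frac{2871}{2528608} = - \frac{8468345515}{32871904}$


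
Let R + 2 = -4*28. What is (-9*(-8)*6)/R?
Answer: -72/19 ≈ -3.7895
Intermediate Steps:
R = -114 (R = -2 - 4*28 = -2 - 112 = -114)
(-9*(-8)*6)/R = (-9*(-8)*6)/(-114) = (72*6)*(-1/114) = 432*(-1/114) = -72/19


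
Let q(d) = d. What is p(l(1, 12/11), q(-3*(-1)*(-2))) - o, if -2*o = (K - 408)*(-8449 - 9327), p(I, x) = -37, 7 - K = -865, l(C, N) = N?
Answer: -4124069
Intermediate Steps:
K = 872 (K = 7 - 1*(-865) = 7 + 865 = 872)
o = 4124032 (o = -(872 - 408)*(-8449 - 9327)/2 = -232*(-17776) = -½*(-8248064) = 4124032)
p(l(1, 12/11), q(-3*(-1)*(-2))) - o = -37 - 1*4124032 = -37 - 4124032 = -4124069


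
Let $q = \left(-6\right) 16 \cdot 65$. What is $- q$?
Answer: $6240$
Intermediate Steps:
$q = -6240$ ($q = \left(-96\right) 65 = -6240$)
$- q = \left(-1\right) \left(-6240\right) = 6240$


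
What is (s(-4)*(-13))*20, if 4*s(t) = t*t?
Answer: -1040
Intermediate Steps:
s(t) = t²/4 (s(t) = (t*t)/4 = t²/4)
(s(-4)*(-13))*20 = (((¼)*(-4)²)*(-13))*20 = (((¼)*16)*(-13))*20 = (4*(-13))*20 = -52*20 = -1040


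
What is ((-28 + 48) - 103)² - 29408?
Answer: -22519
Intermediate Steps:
((-28 + 48) - 103)² - 29408 = (20 - 103)² - 29408 = (-83)² - 29408 = 6889 - 29408 = -22519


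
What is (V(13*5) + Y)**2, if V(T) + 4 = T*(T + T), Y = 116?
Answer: 73307844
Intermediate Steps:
V(T) = -4 + 2*T**2 (V(T) = -4 + T*(T + T) = -4 + T*(2*T) = -4 + 2*T**2)
(V(13*5) + Y)**2 = ((-4 + 2*(13*5)**2) + 116)**2 = ((-4 + 2*65**2) + 116)**2 = ((-4 + 2*4225) + 116)**2 = ((-4 + 8450) + 116)**2 = (8446 + 116)**2 = 8562**2 = 73307844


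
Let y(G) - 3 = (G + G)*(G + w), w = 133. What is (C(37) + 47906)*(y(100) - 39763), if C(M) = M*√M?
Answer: 327677040 + 253080*√37 ≈ 3.2922e+8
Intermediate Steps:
C(M) = M^(3/2)
y(G) = 3 + 2*G*(133 + G) (y(G) = 3 + (G + G)*(G + 133) = 3 + (2*G)*(133 + G) = 3 + 2*G*(133 + G))
(C(37) + 47906)*(y(100) - 39763) = (37^(3/2) + 47906)*((3 + 2*100² + 266*100) - 39763) = (37*√37 + 47906)*((3 + 2*10000 + 26600) - 39763) = (47906 + 37*√37)*((3 + 20000 + 26600) - 39763) = (47906 + 37*√37)*(46603 - 39763) = (47906 + 37*√37)*6840 = 327677040 + 253080*√37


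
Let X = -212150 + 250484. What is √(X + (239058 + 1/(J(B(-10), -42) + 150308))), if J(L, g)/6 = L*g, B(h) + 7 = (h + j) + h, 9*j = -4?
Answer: √1714239992572554/78612 ≈ 526.68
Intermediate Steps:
j = -4/9 (j = (⅑)*(-4) = -4/9 ≈ -0.44444)
B(h) = -67/9 + 2*h (B(h) = -7 + ((h - 4/9) + h) = -7 + ((-4/9 + h) + h) = -7 + (-4/9 + 2*h) = -67/9 + 2*h)
X = 38334
J(L, g) = 6*L*g (J(L, g) = 6*(L*g) = 6*L*g)
√(X + (239058 + 1/(J(B(-10), -42) + 150308))) = √(38334 + (239058 + 1/(6*(-67/9 + 2*(-10))*(-42) + 150308))) = √(38334 + (239058 + 1/(6*(-67/9 - 20)*(-42) + 150308))) = √(38334 + (239058 + 1/(6*(-247/9)*(-42) + 150308))) = √(38334 + (239058 + 1/(6916 + 150308))) = √(38334 + (239058 + 1/157224)) = √(38334 + 37585654993/157224) = √(43612679809/157224) = √1714239992572554/78612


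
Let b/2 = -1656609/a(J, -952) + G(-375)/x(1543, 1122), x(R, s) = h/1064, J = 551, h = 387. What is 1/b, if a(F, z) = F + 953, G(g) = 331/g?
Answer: -2322000/5126490763 ≈ -0.00045294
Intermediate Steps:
a(F, z) = 953 + F
x(R, s) = 387/1064
b = -5126490763/2322000 (b = 2*(-1656609/(953 + 551) + (331/(-375))/(387/1064)) = 2*(-1656609/1504 + (331*(-1/375))*(1064/387)) = 2*(-1656609*1/1504 - 331/375*1064/387) = 2*(-35247/32 - 352184/145125) = 2*(-5126490763/4644000) = -5126490763/2322000 ≈ -2207.8)
1/b = 1/(-5126490763/2322000) = -2322000/5126490763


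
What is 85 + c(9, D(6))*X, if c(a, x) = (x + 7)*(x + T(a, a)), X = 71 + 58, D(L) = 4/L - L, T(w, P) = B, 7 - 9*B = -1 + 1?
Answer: -8050/9 ≈ -894.44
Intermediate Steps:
B = 7/9 (B = 7/9 - (-1 + 1)/9 = 7/9 - ⅑*0 = 7/9 + 0 = 7/9 ≈ 0.77778)
T(w, P) = 7/9
D(L) = -L + 4/L
X = 129
c(a, x) = (7 + x)*(7/9 + x) (c(a, x) = (x + 7)*(x + 7/9) = (7 + x)*(7/9 + x))
85 + c(9, D(6))*X = 85 + (49/9 + (-1*6 + 4/6)² + 70*(-1*6 + 4/6)/9)*129 = 85 + (49/9 + (-6 + 4*(⅙))² + 70*(-6 + 4*(⅙))/9)*129 = 85 + (49/9 + (-6 + ⅔)² + 70*(-6 + ⅔)/9)*129 = 85 + (49/9 + (-16/3)² + (70/9)*(-16/3))*129 = 85 + (49/9 + 256/9 - 1120/27)*129 = 85 - 205/27*129 = 85 - 8815/9 = -8050/9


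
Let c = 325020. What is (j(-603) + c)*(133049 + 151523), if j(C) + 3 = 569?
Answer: 92652659192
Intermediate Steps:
j(C) = 566 (j(C) = -3 + 569 = 566)
(j(-603) + c)*(133049 + 151523) = (566 + 325020)*(133049 + 151523) = 325586*284572 = 92652659192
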